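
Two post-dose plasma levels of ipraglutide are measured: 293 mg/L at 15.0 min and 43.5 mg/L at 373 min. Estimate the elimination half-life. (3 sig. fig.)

130 minutes

k = ln(C₁/C₂) / (t₂ − t₁) = ln(293/43.5) / (373 − 15.0)
  = 1.907 / 358.0 = 0.005328 min⁻¹
t½ = ln 2 / k = ln 2 / 0.005328 ≈ 130 minutes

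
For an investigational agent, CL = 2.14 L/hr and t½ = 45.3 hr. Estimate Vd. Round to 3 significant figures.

140 L

k = ln 2 / t½ = ln 2 / 45.3 = 0.01530 hr⁻¹
V = CL / k = 2.14 / 0.01530 ≈ 140 L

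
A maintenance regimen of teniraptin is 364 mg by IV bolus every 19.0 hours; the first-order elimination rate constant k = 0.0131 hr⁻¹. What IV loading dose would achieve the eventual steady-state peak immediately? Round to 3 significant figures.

1650 mg

Accumulation ratio R = 1 / (1 − e^(−kτ)) = 1 / (1 − e^(−0.01310×19.0)) = 1 / (1 − 0.7797) = 4.538
Loading dose = maintenance dose × R = 364 × 4.538 ≈ 1650 mg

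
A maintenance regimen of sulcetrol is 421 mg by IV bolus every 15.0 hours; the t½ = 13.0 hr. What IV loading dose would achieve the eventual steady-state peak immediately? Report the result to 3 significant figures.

765 mg

k = ln 2 / 13.0 = 0.05332 hr⁻¹
Accumulation ratio R = 1 / (1 − e^(−kτ)) = 1 / (1 − e^(−0.05332×15.0)) = 1 / (1 − 0.4494) = 1.816
Loading dose = maintenance dose × R = 421 × 1.816 ≈ 765 mg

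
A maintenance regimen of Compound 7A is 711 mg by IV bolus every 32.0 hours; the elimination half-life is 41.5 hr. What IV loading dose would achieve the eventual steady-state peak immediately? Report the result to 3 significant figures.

1720 mg

k = ln 2 / 41.5 = 0.01670 hr⁻¹
Accumulation ratio R = 1 / (1 − e^(−kτ)) = 1 / (1 − e^(−0.01670×32.0)) = 1 / (1 − 0.5860) = 2.415
Loading dose = maintenance dose × R = 711 × 2.415 ≈ 1720 mg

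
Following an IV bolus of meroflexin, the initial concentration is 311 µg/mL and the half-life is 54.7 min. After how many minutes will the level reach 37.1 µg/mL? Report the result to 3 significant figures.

168 minutes

k = ln 2 / 54.7 = 0.01267 min⁻¹
C(t) = C₀ e^(−kt)  ⇒  t = ln(C₀/C) / k
t = ln(311/37.1) / 0.01267 = 2.126 / 0.01267 ≈ 168 minutes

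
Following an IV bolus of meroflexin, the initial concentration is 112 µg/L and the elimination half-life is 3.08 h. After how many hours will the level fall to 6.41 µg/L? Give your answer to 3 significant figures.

k = ln 2 / 3.08 = 0.2250 h⁻¹
C(t) = C₀ e^(−kt)  ⇒  t = ln(C₀/C) / k
t = ln(112/6.41) / 0.2250 = 2.861 / 0.2250 ≈ 12.7 hours

12.7 hours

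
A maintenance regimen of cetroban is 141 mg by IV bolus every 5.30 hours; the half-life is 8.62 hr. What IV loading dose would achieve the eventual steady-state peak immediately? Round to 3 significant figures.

k = ln 2 / 8.62 = 0.08041 hr⁻¹
Accumulation ratio R = 1 / (1 − e^(−kτ)) = 1 / (1 − e^(−0.08041×5.30)) = 1 / (1 − 0.6530) = 2.882
Loading dose = maintenance dose × R = 141 × 2.882 ≈ 406 mg

406 mg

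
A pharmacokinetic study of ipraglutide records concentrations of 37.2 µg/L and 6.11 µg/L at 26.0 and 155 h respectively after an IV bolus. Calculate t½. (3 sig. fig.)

49.5 hours

k = ln(C₁/C₂) / (t₂ − t₁) = ln(37.2/6.11) / (155 − 26.0)
  = 1.806 / 129.0 = 0.01400 h⁻¹
t½ = ln 2 / k = ln 2 / 0.01400 ≈ 49.5 hours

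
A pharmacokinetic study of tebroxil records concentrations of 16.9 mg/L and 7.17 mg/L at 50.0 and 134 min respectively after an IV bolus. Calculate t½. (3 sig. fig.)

k = ln(C₁/C₂) / (t₂ − t₁) = ln(16.9/7.17) / (134 − 50.0)
  = 0.8574 / 84.00 = 0.01021 min⁻¹
t½ = ln 2 / k = ln 2 / 0.01021 ≈ 67.9 minutes

67.9 minutes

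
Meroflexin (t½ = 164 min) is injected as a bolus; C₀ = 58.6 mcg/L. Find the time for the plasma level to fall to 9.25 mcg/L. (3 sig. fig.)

k = ln 2 / 164 = 0.004227 min⁻¹
C(t) = C₀ e^(−kt)  ⇒  t = ln(C₀/C) / k
t = ln(58.6/9.25) / 0.004227 = 1.846 / 0.004227 ≈ 437 minutes

437 minutes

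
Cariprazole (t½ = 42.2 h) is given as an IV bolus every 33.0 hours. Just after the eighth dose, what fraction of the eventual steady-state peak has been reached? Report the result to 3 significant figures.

0.987

k = ln 2 / 42.2 = 0.01643 h⁻¹
f_n = 1 − e^(−nkτ) = 1 − e^(−8 × 0.01643 × 33.0) = 1 − e^(−4.336) = 1 − 0.01309 ≈ 0.987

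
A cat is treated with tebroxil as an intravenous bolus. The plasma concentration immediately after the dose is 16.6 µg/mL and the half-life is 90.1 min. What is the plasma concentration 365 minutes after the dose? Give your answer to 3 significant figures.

k = ln 2 / 90.1 = 0.007693 min⁻¹
C(t) = C₀ e^(−kt) = 16.6 × e^(−0.007693 × 365) = 16.6 × e^(−2.808) = 16.6 × 0.06033 ≈ 1.00 µg/mL

1.00 µg/mL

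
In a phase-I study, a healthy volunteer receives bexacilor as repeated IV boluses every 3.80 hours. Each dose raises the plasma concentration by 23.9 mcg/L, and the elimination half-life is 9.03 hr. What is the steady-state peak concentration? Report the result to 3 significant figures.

94.5 mcg/L

k = ln 2 / 9.03 = 0.07676 hr⁻¹
Fraction remaining after one interval: e^(−kτ) = e^(−0.07676 × 3.80) = 0.7470
R = 1 / (1 − 0.7470) = 3.953
Css,max = 23.9 × 3.953 ≈ 94.5 mcg/L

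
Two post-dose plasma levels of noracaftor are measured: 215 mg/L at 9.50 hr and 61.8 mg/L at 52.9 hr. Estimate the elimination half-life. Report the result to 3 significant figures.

24.1 hours

k = ln(C₁/C₂) / (t₂ − t₁) = ln(215/61.8) / (52.9 − 9.50)
  = 1.247 / 43.40 = 0.02873 hr⁻¹
t½ = ln 2 / k = ln 2 / 0.02873 ≈ 24.1 hours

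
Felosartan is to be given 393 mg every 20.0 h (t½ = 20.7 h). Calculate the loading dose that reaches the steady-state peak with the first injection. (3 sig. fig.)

k = ln 2 / 20.7 = 0.03349 h⁻¹
Accumulation ratio R = 1 / (1 − e^(−kτ)) = 1 / (1 − e^(−0.03349×20.0)) = 1 / (1 − 0.5119) = 2.049
Loading dose = maintenance dose × R = 393 × 2.049 ≈ 805 mg

805 mg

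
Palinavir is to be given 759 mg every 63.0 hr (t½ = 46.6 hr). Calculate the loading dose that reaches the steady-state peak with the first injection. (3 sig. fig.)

k = ln 2 / 46.6 = 0.01487 hr⁻¹
Accumulation ratio R = 1 / (1 − e^(−kτ)) = 1 / (1 − e^(−0.01487×63.0)) = 1 / (1 − 0.3918) = 1.644
Loading dose = maintenance dose × R = 759 × 1.644 ≈ 1250 mg

1250 mg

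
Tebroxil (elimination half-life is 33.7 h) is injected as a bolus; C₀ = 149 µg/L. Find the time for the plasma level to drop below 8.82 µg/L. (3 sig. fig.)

137 hours

k = ln 2 / 33.7 = 0.02057 h⁻¹
C(t) = C₀ e^(−kt)  ⇒  t = ln(C₀/C) / k
t = ln(149/8.82) / 0.02057 = 2.827 / 0.02057 ≈ 137 hours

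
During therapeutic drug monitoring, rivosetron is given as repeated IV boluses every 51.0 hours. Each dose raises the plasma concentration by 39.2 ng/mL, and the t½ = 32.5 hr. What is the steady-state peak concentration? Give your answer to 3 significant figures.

k = ln 2 / 32.5 = 0.02133 hr⁻¹
Fraction remaining after one interval: e^(−kτ) = e^(−0.02133 × 51.0) = 0.3370
R = 1 / (1 − 0.3370) = 1.508
Css,max = 39.2 × 1.508 ≈ 59.1 ng/mL

59.1 ng/mL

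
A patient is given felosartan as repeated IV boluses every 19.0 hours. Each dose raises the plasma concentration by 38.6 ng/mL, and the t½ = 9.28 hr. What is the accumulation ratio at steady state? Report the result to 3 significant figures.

k = ln 2 / 9.28 = 0.07469 hr⁻¹
Fraction remaining after one interval: e^(−kτ) = e^(−0.07469 × 19.0) = 0.2419
R = 1 / (1 − 0.2419) = 1 / 0.7581 ≈ 1.32

1.32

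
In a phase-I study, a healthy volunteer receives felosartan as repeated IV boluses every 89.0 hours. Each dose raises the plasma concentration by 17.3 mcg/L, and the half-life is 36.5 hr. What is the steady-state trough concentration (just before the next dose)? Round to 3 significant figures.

k = ln 2 / 36.5 = 0.01899 hr⁻¹
Fraction remaining after one interval: e^(−kτ) = e^(−0.01899 × 89.0) = 0.1845
R = 1 / (1 − 0.1845) = 1.226
Css,max = 17.3 × 1.226 = 21.21 mcg/L
Css,min = Css,max × e^(−kτ) = 21.21 × 0.1845 ≈ 3.91 mcg/L

3.91 mcg/L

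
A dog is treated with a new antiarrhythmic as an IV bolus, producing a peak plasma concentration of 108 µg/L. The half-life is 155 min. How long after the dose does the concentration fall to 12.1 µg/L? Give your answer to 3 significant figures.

489 minutes

k = ln 2 / 155 = 0.004472 min⁻¹
C(t) = C₀ e^(−kt)  ⇒  t = ln(C₀/C) / k
t = ln(108/12.1) / 0.004472 = 2.189 / 0.004472 ≈ 489 minutes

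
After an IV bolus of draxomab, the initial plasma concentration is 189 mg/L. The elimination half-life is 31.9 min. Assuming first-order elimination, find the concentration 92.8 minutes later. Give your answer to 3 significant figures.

25.2 mg/L

k = ln 2 / 31.9 = 0.02173 min⁻¹
C(t) = C₀ e^(−kt) = 189 × e^(−0.02173 × 92.8) = 189 × e^(−2.016) = 189 × 0.1331 ≈ 25.2 mg/L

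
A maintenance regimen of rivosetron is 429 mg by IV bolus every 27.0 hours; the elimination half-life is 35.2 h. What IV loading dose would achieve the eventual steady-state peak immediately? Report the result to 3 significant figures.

1040 mg

k = ln 2 / 35.2 = 0.01969 h⁻¹
Accumulation ratio R = 1 / (1 − e^(−kτ)) = 1 / (1 − e^(−0.01969×27.0)) = 1 / (1 − 0.5876) = 2.425
Loading dose = maintenance dose × R = 429 × 2.425 ≈ 1040 mg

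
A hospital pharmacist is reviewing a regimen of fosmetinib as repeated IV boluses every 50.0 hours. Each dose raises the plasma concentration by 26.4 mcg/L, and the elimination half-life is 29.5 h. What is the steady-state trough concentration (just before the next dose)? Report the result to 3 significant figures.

11.8 mcg/L

k = ln 2 / 29.5 = 0.02350 h⁻¹
Fraction remaining after one interval: e^(−kτ) = e^(−0.02350 × 50.0) = 0.3089
R = 1 / (1 − 0.3089) = 1.447
Css,max = 26.4 × 1.447 = 38.20 mcg/L
Css,min = Css,max × e^(−kτ) = 38.20 × 0.3089 ≈ 11.8 mcg/L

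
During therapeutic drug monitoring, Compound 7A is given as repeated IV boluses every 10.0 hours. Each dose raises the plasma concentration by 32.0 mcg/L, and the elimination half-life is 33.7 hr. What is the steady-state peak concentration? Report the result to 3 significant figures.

k = ln 2 / 33.7 = 0.02057 hr⁻¹
Fraction remaining after one interval: e^(−kτ) = e^(−0.02057 × 10.0) = 0.8141
R = 1 / (1 − 0.8141) = 5.379
Css,max = 32.0 × 5.379 ≈ 172 mcg/L

172 mcg/L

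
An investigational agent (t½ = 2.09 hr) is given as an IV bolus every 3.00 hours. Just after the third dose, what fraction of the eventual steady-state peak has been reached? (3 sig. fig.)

k = ln 2 / 2.09 = 0.3316 hr⁻¹
f_n = 1 − e^(−nkτ) = 1 − e^(−3 × 0.3316 × 3.00) = 1 − e^(−2.985) = 1 − 0.05055 ≈ 0.949

0.949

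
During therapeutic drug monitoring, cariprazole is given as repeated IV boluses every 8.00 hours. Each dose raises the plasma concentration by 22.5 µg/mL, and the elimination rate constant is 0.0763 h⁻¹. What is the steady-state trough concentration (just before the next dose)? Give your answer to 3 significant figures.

Fraction remaining after one interval: e^(−kτ) = e^(−0.07630 × 8.00) = 0.5431
R = 1 / (1 − 0.5431) = 2.189
Css,max = 22.5 × 2.189 = 49.25 µg/mL
Css,min = Css,max × e^(−kτ) = 49.25 × 0.5431 ≈ 26.7 µg/mL

26.7 µg/mL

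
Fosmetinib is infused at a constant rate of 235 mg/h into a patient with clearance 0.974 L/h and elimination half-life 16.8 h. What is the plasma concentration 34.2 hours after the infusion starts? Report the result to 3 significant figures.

Css = rate / CL = 235 / 0.974 = 241.3 µg/mL
k = ln 2 / 16.8 = 0.04126 h⁻¹
C(t) = Css (1 − e^(−kt)) = 241.3 × (1 − e^(−1.411)) = 241.3 × 0.7561 ≈ 182 µg/mL

182 µg/mL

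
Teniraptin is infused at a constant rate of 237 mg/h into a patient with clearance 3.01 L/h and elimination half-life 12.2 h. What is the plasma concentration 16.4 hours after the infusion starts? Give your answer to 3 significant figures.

47.7 µg/mL

Css = rate / CL = 237 / 3.01 = 78.74 µg/mL
k = ln 2 / 12.2 = 0.05682 h⁻¹
C(t) = Css (1 − e^(−kt)) = 78.74 × (1 − e^(−0.9318)) = 78.74 × 0.6061 ≈ 47.7 µg/mL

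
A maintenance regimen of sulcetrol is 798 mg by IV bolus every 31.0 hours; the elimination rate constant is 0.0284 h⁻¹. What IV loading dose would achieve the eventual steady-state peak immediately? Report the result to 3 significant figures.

1360 mg

Accumulation ratio R = 1 / (1 − e^(−kτ)) = 1 / (1 − e^(−0.02840×31.0)) = 1 / (1 − 0.4146) = 1.708
Loading dose = maintenance dose × R = 798 × 1.708 ≈ 1360 mg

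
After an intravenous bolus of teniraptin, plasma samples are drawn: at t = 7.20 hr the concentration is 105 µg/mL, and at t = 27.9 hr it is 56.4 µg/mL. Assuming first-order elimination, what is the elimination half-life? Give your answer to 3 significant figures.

k = ln(C₁/C₂) / (t₂ − t₁) = ln(105/56.4) / (27.9 − 7.20)
  = 0.6215 / 20.70 = 0.03002 hr⁻¹
t½ = ln 2 / k = ln 2 / 0.03002 ≈ 23.1 hours

23.1 hours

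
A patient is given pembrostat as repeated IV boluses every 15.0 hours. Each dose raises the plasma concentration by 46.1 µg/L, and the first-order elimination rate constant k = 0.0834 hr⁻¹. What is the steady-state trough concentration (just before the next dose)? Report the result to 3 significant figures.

18.5 µg/L

Fraction remaining after one interval: e^(−kτ) = e^(−0.08340 × 15.0) = 0.2862
R = 1 / (1 − 0.2862) = 1.401
Css,max = 46.1 × 1.401 = 64.59 µg/L
Css,min = Css,max × e^(−kτ) = 64.59 × 0.2862 ≈ 18.5 µg/L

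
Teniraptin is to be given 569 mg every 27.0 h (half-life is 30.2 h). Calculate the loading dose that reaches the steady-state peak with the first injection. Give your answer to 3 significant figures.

1230 mg

k = ln 2 / 30.2 = 0.02295 h⁻¹
Accumulation ratio R = 1 / (1 − e^(−kτ)) = 1 / (1 − e^(−0.02295×27.0)) = 1 / (1 − 0.5381) = 2.165
Loading dose = maintenance dose × R = 569 × 2.165 ≈ 1230 mg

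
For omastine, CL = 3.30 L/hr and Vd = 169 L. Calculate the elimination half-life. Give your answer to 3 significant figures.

k = CL / V = 3.30 / 169 = 0.01953 hr⁻¹
t½ = ln 2 / k = ln 2 / 0.01953 ≈ 35.5 hours

35.5 hours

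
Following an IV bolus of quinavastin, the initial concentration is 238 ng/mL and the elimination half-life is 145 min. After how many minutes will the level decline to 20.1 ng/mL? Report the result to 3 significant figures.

k = ln 2 / 145 = 0.004780 min⁻¹
C(t) = C₀ e^(−kt)  ⇒  t = ln(C₀/C) / k
t = ln(238/20.1) / 0.004780 = 2.472 / 0.004780 ≈ 517 minutes

517 minutes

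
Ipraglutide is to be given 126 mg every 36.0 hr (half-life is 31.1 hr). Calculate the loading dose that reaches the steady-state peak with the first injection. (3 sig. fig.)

228 mg

k = ln 2 / 31.1 = 0.02229 hr⁻¹
Accumulation ratio R = 1 / (1 − e^(−kτ)) = 1 / (1 − e^(−0.02229×36.0)) = 1 / (1 − 0.4483) = 1.812
Loading dose = maintenance dose × R = 126 × 1.812 ≈ 228 mg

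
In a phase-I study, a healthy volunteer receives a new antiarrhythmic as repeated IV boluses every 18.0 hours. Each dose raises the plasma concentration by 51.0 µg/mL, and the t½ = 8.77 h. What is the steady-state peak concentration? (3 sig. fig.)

k = ln 2 / 8.77 = 0.07904 h⁻¹
Fraction remaining after one interval: e^(−kτ) = e^(−0.07904 × 18.0) = 0.2411
R = 1 / (1 − 0.2411) = 1.318
Css,max = 51.0 × 1.318 ≈ 67.2 µg/mL

67.2 µg/mL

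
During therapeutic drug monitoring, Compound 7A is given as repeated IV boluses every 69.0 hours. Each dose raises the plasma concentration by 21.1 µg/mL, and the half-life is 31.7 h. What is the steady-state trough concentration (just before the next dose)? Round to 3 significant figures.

5.99 µg/mL

k = ln 2 / 31.7 = 0.02187 h⁻¹
Fraction remaining after one interval: e^(−kτ) = e^(−0.02187 × 69.0) = 0.2212
R = 1 / (1 − 0.2212) = 1.284
Css,max = 21.1 × 1.284 = 27.09 µg/mL
Css,min = Css,max × e^(−kτ) = 27.09 × 0.2212 ≈ 5.99 µg/mL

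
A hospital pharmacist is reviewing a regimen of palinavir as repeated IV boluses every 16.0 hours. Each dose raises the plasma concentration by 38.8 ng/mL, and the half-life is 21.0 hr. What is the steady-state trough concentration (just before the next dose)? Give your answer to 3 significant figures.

k = ln 2 / 21.0 = 0.03301 hr⁻¹
Fraction remaining after one interval: e^(−kτ) = e^(−0.03301 × 16.0) = 0.5897
R = 1 / (1 − 0.5897) = 2.437
Css,max = 38.8 × 2.437 = 94.57 ng/mL
Css,min = Css,max × e^(−kτ) = 94.57 × 0.5897 ≈ 55.8 ng/mL

55.8 ng/mL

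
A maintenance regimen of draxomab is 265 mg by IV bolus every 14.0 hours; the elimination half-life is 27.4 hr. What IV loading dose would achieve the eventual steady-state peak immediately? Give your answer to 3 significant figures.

889 mg

k = ln 2 / 27.4 = 0.02530 hr⁻¹
Accumulation ratio R = 1 / (1 − e^(−kτ)) = 1 / (1 − e^(−0.02530×14.0)) = 1 / (1 − 0.7018) = 3.353
Loading dose = maintenance dose × R = 265 × 3.353 ≈ 889 mg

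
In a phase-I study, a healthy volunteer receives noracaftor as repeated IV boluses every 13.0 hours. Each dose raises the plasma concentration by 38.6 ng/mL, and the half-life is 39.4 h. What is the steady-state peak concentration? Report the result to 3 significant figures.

189 ng/mL

k = ln 2 / 39.4 = 0.01759 h⁻¹
Fraction remaining after one interval: e^(−kτ) = e^(−0.01759 × 13.0) = 0.7956
R = 1 / (1 − 0.7956) = 4.892
Css,max = 38.6 × 4.892 ≈ 189 ng/mL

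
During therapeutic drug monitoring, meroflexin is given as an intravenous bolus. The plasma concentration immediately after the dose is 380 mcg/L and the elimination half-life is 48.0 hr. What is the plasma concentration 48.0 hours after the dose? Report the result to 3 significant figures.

k = ln 2 / 48.0 = 0.01444 hr⁻¹
48.0 hr is 1.000 half-lives, so C = 380 × (1/2)^1.000 = 380 × 0.5000 ≈ 190 mcg/L

190 mcg/L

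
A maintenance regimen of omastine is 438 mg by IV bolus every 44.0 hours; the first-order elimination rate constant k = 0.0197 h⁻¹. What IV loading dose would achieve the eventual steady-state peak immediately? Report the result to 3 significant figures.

756 mg

Accumulation ratio R = 1 / (1 − e^(−kτ)) = 1 / (1 − e^(−0.01970×44.0)) = 1 / (1 − 0.4203) = 1.725
Loading dose = maintenance dose × R = 438 × 1.725 ≈ 756 mg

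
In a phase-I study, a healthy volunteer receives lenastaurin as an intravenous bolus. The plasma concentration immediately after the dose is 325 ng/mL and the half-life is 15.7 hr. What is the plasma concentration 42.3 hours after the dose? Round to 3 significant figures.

k = ln 2 / 15.7 = 0.04415 hr⁻¹
C(t) = C₀ e^(−kt) = 325 × e^(−0.04415 × 42.3) = 325 × e^(−1.868) = 325 × 0.1545 ≈ 50.2 ng/mL

50.2 ng/mL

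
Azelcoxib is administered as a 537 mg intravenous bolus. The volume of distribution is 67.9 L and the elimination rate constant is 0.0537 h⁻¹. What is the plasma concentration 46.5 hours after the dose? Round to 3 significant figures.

C₀ = dose / V = 537 / 67.9 = 7.909 mg/L
C(t) = C₀ e^(−kt) = 7.909 × e^(−0.05370 × 46.5) = 7.909 × e^(−2.497) = 7.909 × 0.08233 ≈ 0.651 mg/L

0.651 mg/L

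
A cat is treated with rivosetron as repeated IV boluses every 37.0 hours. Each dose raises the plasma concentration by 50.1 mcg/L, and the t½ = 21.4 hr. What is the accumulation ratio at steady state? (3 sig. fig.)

1.43

k = ln 2 / 21.4 = 0.03239 hr⁻¹
Fraction remaining after one interval: e^(−kτ) = e^(−0.03239 × 37.0) = 0.3017
R = 1 / (1 − 0.3017) = 1 / 0.6983 ≈ 1.43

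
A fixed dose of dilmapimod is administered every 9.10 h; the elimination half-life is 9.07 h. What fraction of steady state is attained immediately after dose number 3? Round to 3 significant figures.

k = ln 2 / 9.07 = 0.07642 h⁻¹
f_n = 1 − e^(−nkτ) = 1 − e^(−3 × 0.07642 × 9.10) = 1 − e^(−2.086) = 1 − 0.1241 ≈ 0.876

0.876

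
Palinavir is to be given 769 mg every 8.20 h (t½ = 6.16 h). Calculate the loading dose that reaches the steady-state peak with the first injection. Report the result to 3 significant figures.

1280 mg

k = ln 2 / 6.16 = 0.1125 h⁻¹
Accumulation ratio R = 1 / (1 − e^(−kτ)) = 1 / (1 − e^(−0.1125×8.20)) = 1 / (1 − 0.3974) = 1.660
Loading dose = maintenance dose × R = 769 × 1.660 ≈ 1280 mg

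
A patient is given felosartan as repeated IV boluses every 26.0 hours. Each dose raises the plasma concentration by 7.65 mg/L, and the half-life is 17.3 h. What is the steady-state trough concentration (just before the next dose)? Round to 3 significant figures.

4.17 mg/L

k = ln 2 / 17.3 = 0.04007 h⁻¹
Fraction remaining after one interval: e^(−kτ) = e^(−0.04007 × 26.0) = 0.3528
R = 1 / (1 − 0.3528) = 1.545
Css,max = 7.65 × 1.545 = 11.82 mg/L
Css,min = Css,max × e^(−kτ) = 11.82 × 0.3528 ≈ 4.17 mg/L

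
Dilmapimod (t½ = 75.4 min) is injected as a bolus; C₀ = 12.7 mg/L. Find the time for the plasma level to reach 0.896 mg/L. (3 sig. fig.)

k = ln 2 / 75.4 = 0.009193 min⁻¹
C(t) = C₀ e^(−kt)  ⇒  t = ln(C₀/C) / k
t = ln(12.7/0.896) / 0.009193 = 2.651 / 0.009193 ≈ 288 minutes

288 minutes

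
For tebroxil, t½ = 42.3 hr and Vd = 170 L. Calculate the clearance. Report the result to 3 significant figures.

k = ln 2 / t½ = ln 2 / 42.3 = 0.01639 hr⁻¹
CL = k · V = 0.01639 × 170 ≈ 2.79 L/hr

2.79 L/hr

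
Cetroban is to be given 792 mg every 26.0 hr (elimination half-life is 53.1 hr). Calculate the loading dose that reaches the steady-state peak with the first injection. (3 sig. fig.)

k = ln 2 / 53.1 = 0.01305 hr⁻¹
Accumulation ratio R = 1 / (1 − e^(−kτ)) = 1 / (1 − e^(−0.01305×26.0)) = 1 / (1 − 0.7122) = 3.475
Loading dose = maintenance dose × R = 792 × 3.475 ≈ 2750 mg

2750 mg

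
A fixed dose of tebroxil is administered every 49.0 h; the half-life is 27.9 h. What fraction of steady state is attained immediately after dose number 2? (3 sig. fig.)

k = ln 2 / 27.9 = 0.02484 h⁻¹
f_n = 1 − e^(−nkτ) = 1 − e^(−2 × 0.02484 × 49.0) = 1 − e^(−2.435) = 1 − 0.08762 ≈ 0.912

0.912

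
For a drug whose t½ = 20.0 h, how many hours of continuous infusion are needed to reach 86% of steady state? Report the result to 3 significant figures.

56.7 hours

k = ln 2 / 20.0 = 0.03466 h⁻¹
f = 1 − e^(−kt)  ⇒  t = −ln(1 − f) / k
t = −ln(1 − 0.86) / 0.03466 = 1.966 / 0.03466 ≈ 56.7 hours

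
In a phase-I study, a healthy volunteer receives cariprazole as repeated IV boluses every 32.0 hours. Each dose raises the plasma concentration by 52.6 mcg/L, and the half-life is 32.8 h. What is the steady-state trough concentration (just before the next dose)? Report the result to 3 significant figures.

54.4 mcg/L

k = ln 2 / 32.8 = 0.02113 h⁻¹
Fraction remaining after one interval: e^(−kτ) = e^(−0.02113 × 32.0) = 0.5085
R = 1 / (1 − 0.5085) = 2.035
Css,max = 52.6 × 2.035 = 107.0 mcg/L
Css,min = Css,max × e^(−kτ) = 107.0 × 0.5085 ≈ 54.4 mcg/L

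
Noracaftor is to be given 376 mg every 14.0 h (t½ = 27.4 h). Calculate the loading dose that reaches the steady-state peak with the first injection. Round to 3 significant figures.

1260 mg

k = ln 2 / 27.4 = 0.02530 h⁻¹
Accumulation ratio R = 1 / (1 − e^(−kτ)) = 1 / (1 − e^(−0.02530×14.0)) = 1 / (1 − 0.7018) = 3.353
Loading dose = maintenance dose × R = 376 × 3.353 ≈ 1260 mg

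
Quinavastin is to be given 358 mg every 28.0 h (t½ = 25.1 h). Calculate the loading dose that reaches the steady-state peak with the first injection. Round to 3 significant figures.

k = ln 2 / 25.1 = 0.02762 h⁻¹
Accumulation ratio R = 1 / (1 − e^(−kτ)) = 1 / (1 − e^(−0.02762×28.0)) = 1 / (1 − 0.4615) = 1.857
Loading dose = maintenance dose × R = 358 × 1.857 ≈ 665 mg

665 mg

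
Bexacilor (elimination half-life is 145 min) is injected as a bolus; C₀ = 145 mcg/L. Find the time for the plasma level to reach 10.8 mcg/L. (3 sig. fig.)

543 minutes

k = ln 2 / 145 = 0.004780 min⁻¹
C(t) = C₀ e^(−kt)  ⇒  t = ln(C₀/C) / k
t = ln(145/10.8) / 0.004780 = 2.597 / 0.004780 ≈ 543 minutes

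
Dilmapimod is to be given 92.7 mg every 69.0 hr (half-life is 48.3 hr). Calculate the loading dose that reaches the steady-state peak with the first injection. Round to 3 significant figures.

k = ln 2 / 48.3 = 0.01435 hr⁻¹
Accumulation ratio R = 1 / (1 − e^(−kτ)) = 1 / (1 − e^(−0.01435×69.0)) = 1 / (1 − 0.3715) = 1.591
Loading dose = maintenance dose × R = 92.7 × 1.591 ≈ 147 mg

147 mg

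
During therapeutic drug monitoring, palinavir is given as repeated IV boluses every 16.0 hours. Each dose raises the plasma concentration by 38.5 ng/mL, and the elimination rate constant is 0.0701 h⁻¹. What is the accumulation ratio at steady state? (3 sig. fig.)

1.48

Fraction remaining after one interval: e^(−kτ) = e^(−0.07010 × 16.0) = 0.3258
R = 1 / (1 − 0.3258) = 1 / 0.6742 ≈ 1.48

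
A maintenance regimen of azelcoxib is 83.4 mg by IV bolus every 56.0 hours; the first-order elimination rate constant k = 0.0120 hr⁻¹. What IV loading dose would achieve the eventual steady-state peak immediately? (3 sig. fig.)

Accumulation ratio R = 1 / (1 − e^(−kτ)) = 1 / (1 − e^(−0.01200×56.0)) = 1 / (1 − 0.5107) = 2.044
Loading dose = maintenance dose × R = 83.4 × 2.044 ≈ 170 mg

170 mg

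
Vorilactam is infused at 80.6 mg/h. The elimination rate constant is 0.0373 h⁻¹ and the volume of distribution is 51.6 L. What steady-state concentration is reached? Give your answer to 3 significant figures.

41.9 mg/L

CL = k · V = 0.0373 × 51.6 = 1.925 L/h
Css = rate / CL = 80.6 / 1.925 ≈ 41.9 mg/L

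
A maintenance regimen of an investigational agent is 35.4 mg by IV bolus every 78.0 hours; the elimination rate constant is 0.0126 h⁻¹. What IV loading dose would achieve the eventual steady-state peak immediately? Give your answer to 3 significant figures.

Accumulation ratio R = 1 / (1 − e^(−kτ)) = 1 / (1 − e^(−0.01260×78.0)) = 1 / (1 − 0.3743) = 1.598
Loading dose = maintenance dose × R = 35.4 × 1.598 ≈ 56.6 mg

56.6 mg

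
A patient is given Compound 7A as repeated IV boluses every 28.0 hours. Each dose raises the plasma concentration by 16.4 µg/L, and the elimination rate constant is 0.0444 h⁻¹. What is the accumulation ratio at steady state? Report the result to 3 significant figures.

Fraction remaining after one interval: e^(−kτ) = e^(−0.04440 × 28.0) = 0.2885
R = 1 / (1 − 0.2885) = 1 / 0.7115 ≈ 1.41

1.41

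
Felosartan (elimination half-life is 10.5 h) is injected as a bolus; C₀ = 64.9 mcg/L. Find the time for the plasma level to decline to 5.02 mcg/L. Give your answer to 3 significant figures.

38.8 hours

k = ln 2 / 10.5 = 0.06601 h⁻¹
C(t) = C₀ e^(−kt)  ⇒  t = ln(C₀/C) / k
t = ln(64.9/5.02) / 0.06601 = 2.559 / 0.06601 ≈ 38.8 hours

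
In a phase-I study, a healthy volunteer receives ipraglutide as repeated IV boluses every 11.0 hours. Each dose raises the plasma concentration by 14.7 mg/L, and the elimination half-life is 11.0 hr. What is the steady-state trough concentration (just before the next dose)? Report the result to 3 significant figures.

k = ln 2 / 11.0 = 0.06301 hr⁻¹
Fraction remaining after one interval: e^(−kτ) = e^(−0.06301 × 11.0) = 0.5000
R = 1 / (1 − 0.5000) = 2.000
Css,max = 14.7 × 2.000 = 29.40 mg/L
Css,min = Css,max × e^(−kτ) = 29.40 × 0.5000 ≈ 14.7 mg/L

14.7 mg/L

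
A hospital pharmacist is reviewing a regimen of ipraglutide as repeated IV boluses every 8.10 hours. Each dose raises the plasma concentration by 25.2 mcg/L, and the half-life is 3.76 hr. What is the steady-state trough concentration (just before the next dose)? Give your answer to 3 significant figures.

k = ln 2 / 3.76 = 0.1843 hr⁻¹
Fraction remaining after one interval: e^(−kτ) = e^(−0.1843 × 8.10) = 0.2246
R = 1 / (1 − 0.2246) = 1.290
Css,max = 25.2 × 1.290 = 32.50 mcg/L
Css,min = Css,max × e^(−kτ) = 32.50 × 0.2246 ≈ 7.30 mcg/L

7.30 mcg/L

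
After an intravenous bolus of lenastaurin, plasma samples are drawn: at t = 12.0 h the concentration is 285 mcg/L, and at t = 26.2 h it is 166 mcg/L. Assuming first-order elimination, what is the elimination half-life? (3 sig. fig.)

k = ln(C₁/C₂) / (t₂ − t₁) = ln(285/166) / (26.2 − 12.0)
  = 0.5405 / 14.20 = 0.03806 h⁻¹
t½ = ln 2 / k = ln 2 / 0.03806 ≈ 18.2 hours

18.2 hours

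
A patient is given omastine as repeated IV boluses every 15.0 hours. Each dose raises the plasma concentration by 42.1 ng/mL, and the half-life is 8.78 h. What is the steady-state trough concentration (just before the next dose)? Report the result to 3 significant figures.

18.6 ng/mL

k = ln 2 / 8.78 = 0.07895 h⁻¹
Fraction remaining after one interval: e^(−kτ) = e^(−0.07895 × 15.0) = 0.3060
R = 1 / (1 − 0.3060) = 1.441
Css,max = 42.1 × 1.441 = 60.66 ng/mL
Css,min = Css,max × e^(−kτ) = 60.66 × 0.3060 ≈ 18.6 ng/mL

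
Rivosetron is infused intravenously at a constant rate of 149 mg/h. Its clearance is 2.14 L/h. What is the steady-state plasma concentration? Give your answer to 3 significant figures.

Css = infusion rate / CL = 149 / 2.14 ≈ 69.6 mg/L

69.6 mg/L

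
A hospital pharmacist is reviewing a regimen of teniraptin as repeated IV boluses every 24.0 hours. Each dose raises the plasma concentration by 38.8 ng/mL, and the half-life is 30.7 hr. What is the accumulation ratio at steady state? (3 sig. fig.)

2.39

k = ln 2 / 30.7 = 0.02258 hr⁻¹
Fraction remaining after one interval: e^(−kτ) = e^(−0.02258 × 24.0) = 0.5817
R = 1 / (1 − 0.5817) = 1 / 0.4183 ≈ 2.39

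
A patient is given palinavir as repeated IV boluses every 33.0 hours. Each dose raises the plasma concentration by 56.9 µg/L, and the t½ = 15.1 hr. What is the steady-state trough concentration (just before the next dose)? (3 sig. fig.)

16.0 µg/L

k = ln 2 / 15.1 = 0.04590 hr⁻¹
Fraction remaining after one interval: e^(−kτ) = e^(−0.04590 × 33.0) = 0.2198
R = 1 / (1 − 0.2198) = 1.282
Css,max = 56.9 × 1.282 = 72.93 µg/L
Css,min = Css,max × e^(−kτ) = 72.93 × 0.2198 ≈ 16.0 µg/L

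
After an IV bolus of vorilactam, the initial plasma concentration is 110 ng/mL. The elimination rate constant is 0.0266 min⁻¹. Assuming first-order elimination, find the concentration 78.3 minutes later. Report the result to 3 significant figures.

13.7 ng/mL

C(t) = C₀ e^(−kt) = 110 × e^(−0.02660 × 78.3) = 110 × e^(−2.083) = 110 × 0.1246 ≈ 13.7 ng/mL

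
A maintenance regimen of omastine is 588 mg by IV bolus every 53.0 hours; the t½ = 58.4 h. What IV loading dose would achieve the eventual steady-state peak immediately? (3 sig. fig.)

k = ln 2 / 58.4 = 0.01187 h⁻¹
Accumulation ratio R = 1 / (1 − e^(−kτ)) = 1 / (1 − e^(−0.01187×53.0)) = 1 / (1 − 0.5331) = 2.142
Loading dose = maintenance dose × R = 588 × 2.142 ≈ 1260 mg

1260 mg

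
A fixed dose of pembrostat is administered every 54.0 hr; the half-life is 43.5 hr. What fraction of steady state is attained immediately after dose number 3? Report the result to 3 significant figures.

k = ln 2 / 43.5 = 0.01593 hr⁻¹
f_n = 1 − e^(−nkτ) = 1 − e^(−3 × 0.01593 × 54.0) = 1 − e^(−2.581) = 1 − 0.07567 ≈ 0.924

0.924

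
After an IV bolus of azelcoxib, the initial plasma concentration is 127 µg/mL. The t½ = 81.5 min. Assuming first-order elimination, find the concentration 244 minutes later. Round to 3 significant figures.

k = ln 2 / 81.5 = 0.008505 min⁻¹
C(t) = C₀ e^(−kt) = 127 × e^(−0.008505 × 244) = 127 × e^(−2.075) = 127 × 0.1255 ≈ 15.9 µg/mL

15.9 µg/mL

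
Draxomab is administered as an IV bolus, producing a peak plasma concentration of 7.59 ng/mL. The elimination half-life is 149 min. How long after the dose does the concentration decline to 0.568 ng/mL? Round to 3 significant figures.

k = ln 2 / 149 = 0.004652 min⁻¹
C(t) = C₀ e^(−kt)  ⇒  t = ln(C₀/C) / k
t = ln(7.59/0.568) / 0.004652 = 2.592 / 0.004652 ≈ 557 minutes

557 minutes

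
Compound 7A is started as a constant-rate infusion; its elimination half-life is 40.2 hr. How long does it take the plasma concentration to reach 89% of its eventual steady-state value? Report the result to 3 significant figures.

128 hours

k = ln 2 / 40.2 = 0.01724 hr⁻¹
f = 1 − e^(−kt)  ⇒  t = −ln(1 − f) / k
t = −ln(1 − 0.89) / 0.01724 = 2.207 / 0.01724 ≈ 128 hours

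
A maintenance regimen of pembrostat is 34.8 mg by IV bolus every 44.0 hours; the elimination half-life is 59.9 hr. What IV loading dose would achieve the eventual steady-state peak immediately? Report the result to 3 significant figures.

87.2 mg

k = ln 2 / 59.9 = 0.01157 hr⁻¹
Accumulation ratio R = 1 / (1 − e^(−kτ)) = 1 / (1 − e^(−0.01157×44.0)) = 1 / (1 − 0.6010) = 2.506
Loading dose = maintenance dose × R = 34.8 × 2.506 ≈ 87.2 mg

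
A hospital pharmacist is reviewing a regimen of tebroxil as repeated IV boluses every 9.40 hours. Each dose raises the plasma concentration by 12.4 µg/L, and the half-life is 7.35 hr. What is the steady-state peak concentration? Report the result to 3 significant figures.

21.1 µg/L

k = ln 2 / 7.35 = 0.09431 hr⁻¹
Fraction remaining after one interval: e^(−kτ) = e^(−0.09431 × 9.40) = 0.4121
R = 1 / (1 − 0.4121) = 1.701
Css,max = 12.4 × 1.701 ≈ 21.1 µg/L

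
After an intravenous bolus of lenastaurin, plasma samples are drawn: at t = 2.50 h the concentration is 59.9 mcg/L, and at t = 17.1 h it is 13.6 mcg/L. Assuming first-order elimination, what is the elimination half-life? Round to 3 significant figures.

k = ln(C₁/C₂) / (t₂ − t₁) = ln(59.9/13.6) / (17.1 − 2.50)
  = 1.483 / 14.60 = 0.1015 h⁻¹
t½ = ln 2 / k = ln 2 / 0.1015 ≈ 6.83 hours

6.83 hours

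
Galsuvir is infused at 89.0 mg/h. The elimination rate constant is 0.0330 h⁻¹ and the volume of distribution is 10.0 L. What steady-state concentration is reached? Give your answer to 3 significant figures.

270 µg/mL

CL = k · V = 0.0330 × 10.0 = 0.3300 L/h
Css = rate / CL = 89.0 / 0.3300 ≈ 270 µg/mL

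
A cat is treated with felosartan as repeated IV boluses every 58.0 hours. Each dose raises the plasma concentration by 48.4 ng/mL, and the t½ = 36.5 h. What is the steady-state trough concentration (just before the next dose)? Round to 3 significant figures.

k = ln 2 / 36.5 = 0.01899 h⁻¹
Fraction remaining after one interval: e^(−kτ) = e^(−0.01899 × 58.0) = 0.3324
R = 1 / (1 − 0.3324) = 1.498
Css,max = 48.4 × 1.498 = 72.50 ng/mL
Css,min = Css,max × e^(−kτ) = 72.50 × 0.3324 ≈ 24.1 ng/mL

24.1 ng/mL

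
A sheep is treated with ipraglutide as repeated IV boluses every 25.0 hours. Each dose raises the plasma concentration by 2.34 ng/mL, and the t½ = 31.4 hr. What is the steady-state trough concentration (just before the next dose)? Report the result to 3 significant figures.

k = ln 2 / 31.4 = 0.02207 hr⁻¹
Fraction remaining after one interval: e^(−kτ) = e^(−0.02207 × 25.0) = 0.5759
R = 1 / (1 − 0.5759) = 2.358
Css,max = 2.34 × 2.358 = 5.517 ng/mL
Css,min = Css,max × e^(−kτ) = 5.517 × 0.5759 ≈ 3.18 ng/mL

3.18 ng/mL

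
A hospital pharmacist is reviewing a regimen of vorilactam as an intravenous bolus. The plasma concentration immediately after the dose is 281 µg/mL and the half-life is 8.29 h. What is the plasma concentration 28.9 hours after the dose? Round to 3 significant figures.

k = ln 2 / 8.29 = 0.08361 h⁻¹
28.9 h is 3.486 half-lives, so C = 281 × (1/2)^3.486 = 281 × 0.08924 ≈ 25.1 µg/mL

25.1 µg/mL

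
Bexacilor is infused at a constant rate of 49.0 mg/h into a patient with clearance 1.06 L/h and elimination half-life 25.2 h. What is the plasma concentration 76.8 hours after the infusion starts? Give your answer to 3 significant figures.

40.6 mg/L

Css = rate / CL = 49.0 / 1.06 = 46.23 mg/L
k = ln 2 / 25.2 = 0.02751 h⁻¹
C(t) = Css (1 − e^(−kt)) = 46.23 × (1 − e^(−2.112)) = 46.23 × 0.8791 ≈ 40.6 mg/L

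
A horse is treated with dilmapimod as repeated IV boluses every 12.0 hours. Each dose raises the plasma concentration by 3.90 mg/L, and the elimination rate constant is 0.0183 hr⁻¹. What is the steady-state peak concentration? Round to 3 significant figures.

Fraction remaining after one interval: e^(−kτ) = e^(−0.01830 × 12.0) = 0.8028
R = 1 / (1 − 0.8028) = 5.072
Css,max = 3.90 × 5.072 ≈ 19.8 mg/L

19.8 mg/L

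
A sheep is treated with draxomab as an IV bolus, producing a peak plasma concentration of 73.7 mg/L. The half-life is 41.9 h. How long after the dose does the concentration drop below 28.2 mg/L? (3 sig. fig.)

k = ln 2 / 41.9 = 0.01654 h⁻¹
C(t) = C₀ e^(−kt)  ⇒  t = ln(C₀/C) / k
t = ln(73.7/28.2) / 0.01654 = 0.9607 / 0.01654 ≈ 58.1 hours

58.1 hours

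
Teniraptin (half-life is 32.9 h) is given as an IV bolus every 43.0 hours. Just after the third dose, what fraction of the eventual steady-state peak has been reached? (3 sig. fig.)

0.934

k = ln 2 / 32.9 = 0.02107 h⁻¹
f_n = 1 − e^(−nkτ) = 1 − e^(−3 × 0.02107 × 43.0) = 1 − e^(−2.718) = 1 − 0.06602 ≈ 0.934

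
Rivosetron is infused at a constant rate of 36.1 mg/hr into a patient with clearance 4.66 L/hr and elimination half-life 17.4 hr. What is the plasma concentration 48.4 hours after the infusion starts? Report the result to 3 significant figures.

Css = rate / CL = 36.1 / 4.66 = 7.747 mg/L
k = ln 2 / 17.4 = 0.03984 hr⁻¹
C(t) = Css (1 − e^(−kt)) = 7.747 × (1 − e^(−1.928)) = 7.747 × 0.8546 ≈ 6.62 mg/L

6.62 mg/L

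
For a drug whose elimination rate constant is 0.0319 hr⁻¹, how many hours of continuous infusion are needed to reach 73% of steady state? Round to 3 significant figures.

f = 1 − e^(−kt)  ⇒  t = −ln(1 − f) / k
t = −ln(1 − 0.73) / 0.03190 = 1.309 / 0.03190 ≈ 41.0 hours

41.0 hours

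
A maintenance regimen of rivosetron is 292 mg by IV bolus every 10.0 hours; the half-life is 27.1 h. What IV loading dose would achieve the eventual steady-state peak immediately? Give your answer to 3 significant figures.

k = ln 2 / 27.1 = 0.02558 h⁻¹
Accumulation ratio R = 1 / (1 − e^(−kτ)) = 1 / (1 − e^(−0.02558×10.0)) = 1 / (1 − 0.7743) = 4.431
Loading dose = maintenance dose × R = 292 × 4.431 ≈ 1290 mg

1290 mg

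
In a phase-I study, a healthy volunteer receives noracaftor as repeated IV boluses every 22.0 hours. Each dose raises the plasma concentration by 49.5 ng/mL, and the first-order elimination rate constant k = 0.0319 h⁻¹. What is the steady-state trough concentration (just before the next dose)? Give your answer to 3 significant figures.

48.7 ng/mL

Fraction remaining after one interval: e^(−kτ) = e^(−0.03190 × 22.0) = 0.4957
R = 1 / (1 − 0.4957) = 1.983
Css,max = 49.5 × 1.983 = 98.15 ng/mL
Css,min = Css,max × e^(−kτ) = 98.15 × 0.4957 ≈ 48.7 ng/mL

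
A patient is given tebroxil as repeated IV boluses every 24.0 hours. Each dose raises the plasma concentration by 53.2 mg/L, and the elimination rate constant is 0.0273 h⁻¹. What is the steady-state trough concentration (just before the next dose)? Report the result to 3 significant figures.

57.5 mg/L

Fraction remaining after one interval: e^(−kτ) = e^(−0.02730 × 24.0) = 0.5193
R = 1 / (1 − 0.5193) = 2.080
Css,max = 53.2 × 2.080 = 110.7 mg/L
Css,min = Css,max × e^(−kτ) = 110.7 × 0.5193 ≈ 57.5 mg/L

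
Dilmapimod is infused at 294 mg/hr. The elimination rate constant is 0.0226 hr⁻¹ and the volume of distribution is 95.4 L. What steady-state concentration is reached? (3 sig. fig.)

136 mg/L

CL = k · V = 0.0226 × 95.4 = 2.156 L/hr
Css = rate / CL = 294 / 2.156 ≈ 136 mg/L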